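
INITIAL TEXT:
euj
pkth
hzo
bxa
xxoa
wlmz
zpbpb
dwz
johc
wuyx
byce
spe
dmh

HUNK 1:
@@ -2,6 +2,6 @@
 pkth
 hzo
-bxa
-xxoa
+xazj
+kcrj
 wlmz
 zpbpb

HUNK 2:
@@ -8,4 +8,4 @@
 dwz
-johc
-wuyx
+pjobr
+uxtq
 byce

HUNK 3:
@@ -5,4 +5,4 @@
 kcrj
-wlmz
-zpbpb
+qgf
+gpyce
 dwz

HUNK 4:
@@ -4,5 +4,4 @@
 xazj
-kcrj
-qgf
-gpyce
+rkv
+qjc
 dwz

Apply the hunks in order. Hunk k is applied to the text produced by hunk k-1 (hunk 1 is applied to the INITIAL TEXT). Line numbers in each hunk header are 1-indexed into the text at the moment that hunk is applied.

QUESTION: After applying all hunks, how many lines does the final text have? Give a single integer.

Answer: 12

Derivation:
Hunk 1: at line 2 remove [bxa,xxoa] add [xazj,kcrj] -> 13 lines: euj pkth hzo xazj kcrj wlmz zpbpb dwz johc wuyx byce spe dmh
Hunk 2: at line 8 remove [johc,wuyx] add [pjobr,uxtq] -> 13 lines: euj pkth hzo xazj kcrj wlmz zpbpb dwz pjobr uxtq byce spe dmh
Hunk 3: at line 5 remove [wlmz,zpbpb] add [qgf,gpyce] -> 13 lines: euj pkth hzo xazj kcrj qgf gpyce dwz pjobr uxtq byce spe dmh
Hunk 4: at line 4 remove [kcrj,qgf,gpyce] add [rkv,qjc] -> 12 lines: euj pkth hzo xazj rkv qjc dwz pjobr uxtq byce spe dmh
Final line count: 12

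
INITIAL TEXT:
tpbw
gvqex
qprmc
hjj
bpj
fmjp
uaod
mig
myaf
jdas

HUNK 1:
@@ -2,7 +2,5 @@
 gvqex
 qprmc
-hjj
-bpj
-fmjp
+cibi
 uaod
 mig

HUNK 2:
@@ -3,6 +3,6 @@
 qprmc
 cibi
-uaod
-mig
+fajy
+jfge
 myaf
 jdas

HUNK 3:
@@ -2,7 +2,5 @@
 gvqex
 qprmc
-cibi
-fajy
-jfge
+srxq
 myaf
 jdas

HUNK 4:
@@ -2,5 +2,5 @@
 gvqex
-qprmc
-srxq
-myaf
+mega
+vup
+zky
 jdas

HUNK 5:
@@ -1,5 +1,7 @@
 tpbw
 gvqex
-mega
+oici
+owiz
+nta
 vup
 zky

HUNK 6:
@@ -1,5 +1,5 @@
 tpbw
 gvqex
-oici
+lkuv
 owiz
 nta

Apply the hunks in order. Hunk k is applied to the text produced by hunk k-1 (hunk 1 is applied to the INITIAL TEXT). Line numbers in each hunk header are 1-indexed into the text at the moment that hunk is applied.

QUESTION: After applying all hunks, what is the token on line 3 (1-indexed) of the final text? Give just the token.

Answer: lkuv

Derivation:
Hunk 1: at line 2 remove [hjj,bpj,fmjp] add [cibi] -> 8 lines: tpbw gvqex qprmc cibi uaod mig myaf jdas
Hunk 2: at line 3 remove [uaod,mig] add [fajy,jfge] -> 8 lines: tpbw gvqex qprmc cibi fajy jfge myaf jdas
Hunk 3: at line 2 remove [cibi,fajy,jfge] add [srxq] -> 6 lines: tpbw gvqex qprmc srxq myaf jdas
Hunk 4: at line 2 remove [qprmc,srxq,myaf] add [mega,vup,zky] -> 6 lines: tpbw gvqex mega vup zky jdas
Hunk 5: at line 1 remove [mega] add [oici,owiz,nta] -> 8 lines: tpbw gvqex oici owiz nta vup zky jdas
Hunk 6: at line 1 remove [oici] add [lkuv] -> 8 lines: tpbw gvqex lkuv owiz nta vup zky jdas
Final line 3: lkuv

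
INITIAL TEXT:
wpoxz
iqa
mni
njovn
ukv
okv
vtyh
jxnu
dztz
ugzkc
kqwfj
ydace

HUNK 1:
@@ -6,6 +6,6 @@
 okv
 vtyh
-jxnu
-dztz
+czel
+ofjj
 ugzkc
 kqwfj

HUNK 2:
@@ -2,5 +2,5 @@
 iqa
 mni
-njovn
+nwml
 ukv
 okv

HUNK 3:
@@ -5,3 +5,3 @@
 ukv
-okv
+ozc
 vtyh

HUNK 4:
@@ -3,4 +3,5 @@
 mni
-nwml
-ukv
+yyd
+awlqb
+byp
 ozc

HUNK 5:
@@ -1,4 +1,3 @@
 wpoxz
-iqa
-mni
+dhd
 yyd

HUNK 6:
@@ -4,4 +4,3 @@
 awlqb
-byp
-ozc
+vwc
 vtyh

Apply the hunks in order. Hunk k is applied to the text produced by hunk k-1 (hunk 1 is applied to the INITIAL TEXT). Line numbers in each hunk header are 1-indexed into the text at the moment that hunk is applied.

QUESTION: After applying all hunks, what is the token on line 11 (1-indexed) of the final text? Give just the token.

Answer: ydace

Derivation:
Hunk 1: at line 6 remove [jxnu,dztz] add [czel,ofjj] -> 12 lines: wpoxz iqa mni njovn ukv okv vtyh czel ofjj ugzkc kqwfj ydace
Hunk 2: at line 2 remove [njovn] add [nwml] -> 12 lines: wpoxz iqa mni nwml ukv okv vtyh czel ofjj ugzkc kqwfj ydace
Hunk 3: at line 5 remove [okv] add [ozc] -> 12 lines: wpoxz iqa mni nwml ukv ozc vtyh czel ofjj ugzkc kqwfj ydace
Hunk 4: at line 3 remove [nwml,ukv] add [yyd,awlqb,byp] -> 13 lines: wpoxz iqa mni yyd awlqb byp ozc vtyh czel ofjj ugzkc kqwfj ydace
Hunk 5: at line 1 remove [iqa,mni] add [dhd] -> 12 lines: wpoxz dhd yyd awlqb byp ozc vtyh czel ofjj ugzkc kqwfj ydace
Hunk 6: at line 4 remove [byp,ozc] add [vwc] -> 11 lines: wpoxz dhd yyd awlqb vwc vtyh czel ofjj ugzkc kqwfj ydace
Final line 11: ydace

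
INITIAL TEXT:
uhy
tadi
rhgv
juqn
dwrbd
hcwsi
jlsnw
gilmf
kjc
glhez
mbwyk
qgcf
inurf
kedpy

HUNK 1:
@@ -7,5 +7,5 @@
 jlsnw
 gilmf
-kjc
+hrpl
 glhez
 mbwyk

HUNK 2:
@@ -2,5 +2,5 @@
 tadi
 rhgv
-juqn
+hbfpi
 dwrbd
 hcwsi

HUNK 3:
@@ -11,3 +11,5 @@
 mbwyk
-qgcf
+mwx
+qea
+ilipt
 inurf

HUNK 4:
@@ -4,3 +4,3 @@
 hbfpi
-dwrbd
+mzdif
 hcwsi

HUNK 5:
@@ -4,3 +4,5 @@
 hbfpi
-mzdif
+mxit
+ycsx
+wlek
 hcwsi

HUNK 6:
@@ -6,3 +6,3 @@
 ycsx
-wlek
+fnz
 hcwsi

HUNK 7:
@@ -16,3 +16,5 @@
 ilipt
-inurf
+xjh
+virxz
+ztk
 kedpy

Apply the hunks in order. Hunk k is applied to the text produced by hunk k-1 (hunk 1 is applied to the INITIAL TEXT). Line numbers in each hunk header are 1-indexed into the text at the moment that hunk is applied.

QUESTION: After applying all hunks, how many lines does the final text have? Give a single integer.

Hunk 1: at line 7 remove [kjc] add [hrpl] -> 14 lines: uhy tadi rhgv juqn dwrbd hcwsi jlsnw gilmf hrpl glhez mbwyk qgcf inurf kedpy
Hunk 2: at line 2 remove [juqn] add [hbfpi] -> 14 lines: uhy tadi rhgv hbfpi dwrbd hcwsi jlsnw gilmf hrpl glhez mbwyk qgcf inurf kedpy
Hunk 3: at line 11 remove [qgcf] add [mwx,qea,ilipt] -> 16 lines: uhy tadi rhgv hbfpi dwrbd hcwsi jlsnw gilmf hrpl glhez mbwyk mwx qea ilipt inurf kedpy
Hunk 4: at line 4 remove [dwrbd] add [mzdif] -> 16 lines: uhy tadi rhgv hbfpi mzdif hcwsi jlsnw gilmf hrpl glhez mbwyk mwx qea ilipt inurf kedpy
Hunk 5: at line 4 remove [mzdif] add [mxit,ycsx,wlek] -> 18 lines: uhy tadi rhgv hbfpi mxit ycsx wlek hcwsi jlsnw gilmf hrpl glhez mbwyk mwx qea ilipt inurf kedpy
Hunk 6: at line 6 remove [wlek] add [fnz] -> 18 lines: uhy tadi rhgv hbfpi mxit ycsx fnz hcwsi jlsnw gilmf hrpl glhez mbwyk mwx qea ilipt inurf kedpy
Hunk 7: at line 16 remove [inurf] add [xjh,virxz,ztk] -> 20 lines: uhy tadi rhgv hbfpi mxit ycsx fnz hcwsi jlsnw gilmf hrpl glhez mbwyk mwx qea ilipt xjh virxz ztk kedpy
Final line count: 20

Answer: 20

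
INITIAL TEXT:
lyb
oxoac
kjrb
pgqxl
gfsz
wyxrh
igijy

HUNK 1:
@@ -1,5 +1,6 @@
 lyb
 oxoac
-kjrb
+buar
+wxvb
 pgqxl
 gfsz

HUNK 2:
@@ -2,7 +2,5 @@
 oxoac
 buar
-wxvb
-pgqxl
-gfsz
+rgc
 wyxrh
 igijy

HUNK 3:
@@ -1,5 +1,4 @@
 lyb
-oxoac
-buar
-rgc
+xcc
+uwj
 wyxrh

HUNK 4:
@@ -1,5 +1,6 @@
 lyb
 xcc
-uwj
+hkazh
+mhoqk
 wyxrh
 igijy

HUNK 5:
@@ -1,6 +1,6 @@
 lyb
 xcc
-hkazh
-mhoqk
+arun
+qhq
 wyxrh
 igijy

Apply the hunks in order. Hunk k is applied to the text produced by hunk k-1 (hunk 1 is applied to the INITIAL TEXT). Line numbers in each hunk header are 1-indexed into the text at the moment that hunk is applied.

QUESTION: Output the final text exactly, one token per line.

Answer: lyb
xcc
arun
qhq
wyxrh
igijy

Derivation:
Hunk 1: at line 1 remove [kjrb] add [buar,wxvb] -> 8 lines: lyb oxoac buar wxvb pgqxl gfsz wyxrh igijy
Hunk 2: at line 2 remove [wxvb,pgqxl,gfsz] add [rgc] -> 6 lines: lyb oxoac buar rgc wyxrh igijy
Hunk 3: at line 1 remove [oxoac,buar,rgc] add [xcc,uwj] -> 5 lines: lyb xcc uwj wyxrh igijy
Hunk 4: at line 1 remove [uwj] add [hkazh,mhoqk] -> 6 lines: lyb xcc hkazh mhoqk wyxrh igijy
Hunk 5: at line 1 remove [hkazh,mhoqk] add [arun,qhq] -> 6 lines: lyb xcc arun qhq wyxrh igijy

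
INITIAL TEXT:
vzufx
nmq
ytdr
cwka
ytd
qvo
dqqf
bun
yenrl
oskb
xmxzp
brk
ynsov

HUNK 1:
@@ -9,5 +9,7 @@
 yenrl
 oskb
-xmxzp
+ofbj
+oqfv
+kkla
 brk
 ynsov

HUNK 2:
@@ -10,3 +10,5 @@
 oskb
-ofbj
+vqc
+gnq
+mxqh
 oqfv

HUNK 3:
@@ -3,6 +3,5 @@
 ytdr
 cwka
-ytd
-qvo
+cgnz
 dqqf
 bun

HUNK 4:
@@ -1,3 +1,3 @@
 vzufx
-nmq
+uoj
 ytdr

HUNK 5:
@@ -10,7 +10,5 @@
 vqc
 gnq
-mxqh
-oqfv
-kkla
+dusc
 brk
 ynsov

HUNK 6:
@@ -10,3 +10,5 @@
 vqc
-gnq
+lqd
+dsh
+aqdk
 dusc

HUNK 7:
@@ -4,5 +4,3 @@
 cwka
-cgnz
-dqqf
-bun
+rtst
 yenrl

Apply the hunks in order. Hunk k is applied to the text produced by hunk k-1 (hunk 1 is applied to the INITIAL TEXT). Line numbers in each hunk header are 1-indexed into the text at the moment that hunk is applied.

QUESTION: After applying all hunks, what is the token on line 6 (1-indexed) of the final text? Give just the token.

Hunk 1: at line 9 remove [xmxzp] add [ofbj,oqfv,kkla] -> 15 lines: vzufx nmq ytdr cwka ytd qvo dqqf bun yenrl oskb ofbj oqfv kkla brk ynsov
Hunk 2: at line 10 remove [ofbj] add [vqc,gnq,mxqh] -> 17 lines: vzufx nmq ytdr cwka ytd qvo dqqf bun yenrl oskb vqc gnq mxqh oqfv kkla brk ynsov
Hunk 3: at line 3 remove [ytd,qvo] add [cgnz] -> 16 lines: vzufx nmq ytdr cwka cgnz dqqf bun yenrl oskb vqc gnq mxqh oqfv kkla brk ynsov
Hunk 4: at line 1 remove [nmq] add [uoj] -> 16 lines: vzufx uoj ytdr cwka cgnz dqqf bun yenrl oskb vqc gnq mxqh oqfv kkla brk ynsov
Hunk 5: at line 10 remove [mxqh,oqfv,kkla] add [dusc] -> 14 lines: vzufx uoj ytdr cwka cgnz dqqf bun yenrl oskb vqc gnq dusc brk ynsov
Hunk 6: at line 10 remove [gnq] add [lqd,dsh,aqdk] -> 16 lines: vzufx uoj ytdr cwka cgnz dqqf bun yenrl oskb vqc lqd dsh aqdk dusc brk ynsov
Hunk 7: at line 4 remove [cgnz,dqqf,bun] add [rtst] -> 14 lines: vzufx uoj ytdr cwka rtst yenrl oskb vqc lqd dsh aqdk dusc brk ynsov
Final line 6: yenrl

Answer: yenrl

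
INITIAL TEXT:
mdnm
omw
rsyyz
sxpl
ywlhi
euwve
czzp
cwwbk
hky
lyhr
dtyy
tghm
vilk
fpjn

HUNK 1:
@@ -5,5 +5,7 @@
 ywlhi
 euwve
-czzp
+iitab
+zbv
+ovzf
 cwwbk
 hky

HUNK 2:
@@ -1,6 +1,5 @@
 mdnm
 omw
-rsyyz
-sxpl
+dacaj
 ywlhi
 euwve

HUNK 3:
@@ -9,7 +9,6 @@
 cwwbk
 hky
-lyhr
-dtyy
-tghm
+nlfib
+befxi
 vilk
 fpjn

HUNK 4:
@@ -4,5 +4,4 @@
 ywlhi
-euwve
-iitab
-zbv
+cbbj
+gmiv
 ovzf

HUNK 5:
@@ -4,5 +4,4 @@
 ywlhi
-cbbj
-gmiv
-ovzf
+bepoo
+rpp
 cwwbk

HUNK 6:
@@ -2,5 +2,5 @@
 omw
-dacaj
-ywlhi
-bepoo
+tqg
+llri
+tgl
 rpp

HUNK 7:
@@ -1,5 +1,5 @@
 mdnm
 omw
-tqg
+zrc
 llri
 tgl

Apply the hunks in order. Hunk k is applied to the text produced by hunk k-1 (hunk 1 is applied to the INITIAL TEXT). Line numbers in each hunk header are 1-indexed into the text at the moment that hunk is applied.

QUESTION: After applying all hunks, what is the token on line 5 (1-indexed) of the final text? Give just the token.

Hunk 1: at line 5 remove [czzp] add [iitab,zbv,ovzf] -> 16 lines: mdnm omw rsyyz sxpl ywlhi euwve iitab zbv ovzf cwwbk hky lyhr dtyy tghm vilk fpjn
Hunk 2: at line 1 remove [rsyyz,sxpl] add [dacaj] -> 15 lines: mdnm omw dacaj ywlhi euwve iitab zbv ovzf cwwbk hky lyhr dtyy tghm vilk fpjn
Hunk 3: at line 9 remove [lyhr,dtyy,tghm] add [nlfib,befxi] -> 14 lines: mdnm omw dacaj ywlhi euwve iitab zbv ovzf cwwbk hky nlfib befxi vilk fpjn
Hunk 4: at line 4 remove [euwve,iitab,zbv] add [cbbj,gmiv] -> 13 lines: mdnm omw dacaj ywlhi cbbj gmiv ovzf cwwbk hky nlfib befxi vilk fpjn
Hunk 5: at line 4 remove [cbbj,gmiv,ovzf] add [bepoo,rpp] -> 12 lines: mdnm omw dacaj ywlhi bepoo rpp cwwbk hky nlfib befxi vilk fpjn
Hunk 6: at line 2 remove [dacaj,ywlhi,bepoo] add [tqg,llri,tgl] -> 12 lines: mdnm omw tqg llri tgl rpp cwwbk hky nlfib befxi vilk fpjn
Hunk 7: at line 1 remove [tqg] add [zrc] -> 12 lines: mdnm omw zrc llri tgl rpp cwwbk hky nlfib befxi vilk fpjn
Final line 5: tgl

Answer: tgl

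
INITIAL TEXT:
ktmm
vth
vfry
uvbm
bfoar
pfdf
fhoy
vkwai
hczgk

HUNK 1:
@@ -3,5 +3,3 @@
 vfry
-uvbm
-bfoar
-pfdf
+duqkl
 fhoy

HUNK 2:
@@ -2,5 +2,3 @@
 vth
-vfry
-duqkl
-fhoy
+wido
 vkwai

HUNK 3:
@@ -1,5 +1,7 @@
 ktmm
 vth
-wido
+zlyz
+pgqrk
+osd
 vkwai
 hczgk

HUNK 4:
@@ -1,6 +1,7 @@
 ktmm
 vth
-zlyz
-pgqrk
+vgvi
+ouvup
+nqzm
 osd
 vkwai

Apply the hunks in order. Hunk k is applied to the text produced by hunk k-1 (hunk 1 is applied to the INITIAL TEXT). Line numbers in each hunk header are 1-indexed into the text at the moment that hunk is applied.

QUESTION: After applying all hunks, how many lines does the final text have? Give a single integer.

Answer: 8

Derivation:
Hunk 1: at line 3 remove [uvbm,bfoar,pfdf] add [duqkl] -> 7 lines: ktmm vth vfry duqkl fhoy vkwai hczgk
Hunk 2: at line 2 remove [vfry,duqkl,fhoy] add [wido] -> 5 lines: ktmm vth wido vkwai hczgk
Hunk 3: at line 1 remove [wido] add [zlyz,pgqrk,osd] -> 7 lines: ktmm vth zlyz pgqrk osd vkwai hczgk
Hunk 4: at line 1 remove [zlyz,pgqrk] add [vgvi,ouvup,nqzm] -> 8 lines: ktmm vth vgvi ouvup nqzm osd vkwai hczgk
Final line count: 8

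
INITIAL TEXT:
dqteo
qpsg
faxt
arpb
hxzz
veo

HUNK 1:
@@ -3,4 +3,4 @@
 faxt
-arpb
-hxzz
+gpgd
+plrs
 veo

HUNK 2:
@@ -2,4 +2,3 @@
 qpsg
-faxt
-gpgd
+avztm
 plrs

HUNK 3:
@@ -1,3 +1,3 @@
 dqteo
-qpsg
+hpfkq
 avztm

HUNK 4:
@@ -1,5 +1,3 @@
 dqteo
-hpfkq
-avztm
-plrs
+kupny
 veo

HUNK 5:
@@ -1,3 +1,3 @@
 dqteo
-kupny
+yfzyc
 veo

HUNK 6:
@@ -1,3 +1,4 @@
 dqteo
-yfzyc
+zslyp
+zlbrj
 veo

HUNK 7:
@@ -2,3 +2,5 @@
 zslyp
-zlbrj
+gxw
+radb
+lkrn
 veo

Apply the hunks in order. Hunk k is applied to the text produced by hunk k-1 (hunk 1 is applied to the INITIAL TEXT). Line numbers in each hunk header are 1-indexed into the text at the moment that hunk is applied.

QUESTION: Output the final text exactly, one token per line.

Hunk 1: at line 3 remove [arpb,hxzz] add [gpgd,plrs] -> 6 lines: dqteo qpsg faxt gpgd plrs veo
Hunk 2: at line 2 remove [faxt,gpgd] add [avztm] -> 5 lines: dqteo qpsg avztm plrs veo
Hunk 3: at line 1 remove [qpsg] add [hpfkq] -> 5 lines: dqteo hpfkq avztm plrs veo
Hunk 4: at line 1 remove [hpfkq,avztm,plrs] add [kupny] -> 3 lines: dqteo kupny veo
Hunk 5: at line 1 remove [kupny] add [yfzyc] -> 3 lines: dqteo yfzyc veo
Hunk 6: at line 1 remove [yfzyc] add [zslyp,zlbrj] -> 4 lines: dqteo zslyp zlbrj veo
Hunk 7: at line 2 remove [zlbrj] add [gxw,radb,lkrn] -> 6 lines: dqteo zslyp gxw radb lkrn veo

Answer: dqteo
zslyp
gxw
radb
lkrn
veo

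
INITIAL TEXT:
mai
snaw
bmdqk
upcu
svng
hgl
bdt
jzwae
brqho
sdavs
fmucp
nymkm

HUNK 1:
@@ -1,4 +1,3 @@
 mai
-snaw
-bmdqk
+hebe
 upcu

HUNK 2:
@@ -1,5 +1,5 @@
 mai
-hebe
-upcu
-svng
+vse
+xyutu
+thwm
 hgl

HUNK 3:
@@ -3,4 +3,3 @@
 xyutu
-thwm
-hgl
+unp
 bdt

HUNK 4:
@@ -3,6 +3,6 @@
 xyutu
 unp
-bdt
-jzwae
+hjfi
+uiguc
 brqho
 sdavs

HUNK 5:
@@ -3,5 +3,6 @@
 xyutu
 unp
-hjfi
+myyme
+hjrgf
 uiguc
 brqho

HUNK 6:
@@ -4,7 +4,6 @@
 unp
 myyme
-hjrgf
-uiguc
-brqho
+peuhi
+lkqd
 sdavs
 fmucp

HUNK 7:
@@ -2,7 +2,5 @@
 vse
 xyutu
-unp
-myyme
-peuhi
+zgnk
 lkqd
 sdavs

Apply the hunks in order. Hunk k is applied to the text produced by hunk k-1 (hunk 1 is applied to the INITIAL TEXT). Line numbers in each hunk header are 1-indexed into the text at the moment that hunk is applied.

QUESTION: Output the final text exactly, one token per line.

Answer: mai
vse
xyutu
zgnk
lkqd
sdavs
fmucp
nymkm

Derivation:
Hunk 1: at line 1 remove [snaw,bmdqk] add [hebe] -> 11 lines: mai hebe upcu svng hgl bdt jzwae brqho sdavs fmucp nymkm
Hunk 2: at line 1 remove [hebe,upcu,svng] add [vse,xyutu,thwm] -> 11 lines: mai vse xyutu thwm hgl bdt jzwae brqho sdavs fmucp nymkm
Hunk 3: at line 3 remove [thwm,hgl] add [unp] -> 10 lines: mai vse xyutu unp bdt jzwae brqho sdavs fmucp nymkm
Hunk 4: at line 3 remove [bdt,jzwae] add [hjfi,uiguc] -> 10 lines: mai vse xyutu unp hjfi uiguc brqho sdavs fmucp nymkm
Hunk 5: at line 3 remove [hjfi] add [myyme,hjrgf] -> 11 lines: mai vse xyutu unp myyme hjrgf uiguc brqho sdavs fmucp nymkm
Hunk 6: at line 4 remove [hjrgf,uiguc,brqho] add [peuhi,lkqd] -> 10 lines: mai vse xyutu unp myyme peuhi lkqd sdavs fmucp nymkm
Hunk 7: at line 2 remove [unp,myyme,peuhi] add [zgnk] -> 8 lines: mai vse xyutu zgnk lkqd sdavs fmucp nymkm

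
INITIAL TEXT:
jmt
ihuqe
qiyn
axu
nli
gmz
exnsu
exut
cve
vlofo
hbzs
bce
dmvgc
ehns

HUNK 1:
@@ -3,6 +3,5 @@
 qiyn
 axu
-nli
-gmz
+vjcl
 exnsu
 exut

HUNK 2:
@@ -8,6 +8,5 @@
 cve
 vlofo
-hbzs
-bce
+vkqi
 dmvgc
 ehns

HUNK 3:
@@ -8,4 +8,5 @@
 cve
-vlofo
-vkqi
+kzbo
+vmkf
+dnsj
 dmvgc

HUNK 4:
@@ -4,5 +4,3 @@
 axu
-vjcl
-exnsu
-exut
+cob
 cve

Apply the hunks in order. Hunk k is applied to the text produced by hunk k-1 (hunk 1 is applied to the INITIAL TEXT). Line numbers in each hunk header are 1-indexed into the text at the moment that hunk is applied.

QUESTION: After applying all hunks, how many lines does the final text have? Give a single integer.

Answer: 11

Derivation:
Hunk 1: at line 3 remove [nli,gmz] add [vjcl] -> 13 lines: jmt ihuqe qiyn axu vjcl exnsu exut cve vlofo hbzs bce dmvgc ehns
Hunk 2: at line 8 remove [hbzs,bce] add [vkqi] -> 12 lines: jmt ihuqe qiyn axu vjcl exnsu exut cve vlofo vkqi dmvgc ehns
Hunk 3: at line 8 remove [vlofo,vkqi] add [kzbo,vmkf,dnsj] -> 13 lines: jmt ihuqe qiyn axu vjcl exnsu exut cve kzbo vmkf dnsj dmvgc ehns
Hunk 4: at line 4 remove [vjcl,exnsu,exut] add [cob] -> 11 lines: jmt ihuqe qiyn axu cob cve kzbo vmkf dnsj dmvgc ehns
Final line count: 11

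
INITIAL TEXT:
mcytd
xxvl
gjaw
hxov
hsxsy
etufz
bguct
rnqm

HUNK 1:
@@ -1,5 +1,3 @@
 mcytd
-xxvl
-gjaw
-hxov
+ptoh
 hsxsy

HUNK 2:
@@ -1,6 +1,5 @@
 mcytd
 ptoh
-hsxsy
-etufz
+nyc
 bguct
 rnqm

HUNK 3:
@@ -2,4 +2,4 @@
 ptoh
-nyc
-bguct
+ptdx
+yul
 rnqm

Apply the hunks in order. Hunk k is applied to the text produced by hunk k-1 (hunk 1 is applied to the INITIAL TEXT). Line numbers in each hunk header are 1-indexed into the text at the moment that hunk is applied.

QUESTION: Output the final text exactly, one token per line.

Answer: mcytd
ptoh
ptdx
yul
rnqm

Derivation:
Hunk 1: at line 1 remove [xxvl,gjaw,hxov] add [ptoh] -> 6 lines: mcytd ptoh hsxsy etufz bguct rnqm
Hunk 2: at line 1 remove [hsxsy,etufz] add [nyc] -> 5 lines: mcytd ptoh nyc bguct rnqm
Hunk 3: at line 2 remove [nyc,bguct] add [ptdx,yul] -> 5 lines: mcytd ptoh ptdx yul rnqm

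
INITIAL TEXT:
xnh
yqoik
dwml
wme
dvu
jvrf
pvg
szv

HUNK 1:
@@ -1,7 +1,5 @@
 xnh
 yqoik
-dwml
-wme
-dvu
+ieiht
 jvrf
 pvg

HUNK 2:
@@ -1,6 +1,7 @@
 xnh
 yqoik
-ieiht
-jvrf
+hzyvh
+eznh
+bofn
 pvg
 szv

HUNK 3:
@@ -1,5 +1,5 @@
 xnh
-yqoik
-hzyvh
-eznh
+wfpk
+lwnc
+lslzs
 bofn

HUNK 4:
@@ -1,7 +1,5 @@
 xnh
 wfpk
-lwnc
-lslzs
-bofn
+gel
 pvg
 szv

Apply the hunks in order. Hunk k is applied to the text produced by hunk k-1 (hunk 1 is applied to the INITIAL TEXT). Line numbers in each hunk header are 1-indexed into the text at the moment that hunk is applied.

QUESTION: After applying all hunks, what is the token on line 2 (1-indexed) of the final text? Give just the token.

Answer: wfpk

Derivation:
Hunk 1: at line 1 remove [dwml,wme,dvu] add [ieiht] -> 6 lines: xnh yqoik ieiht jvrf pvg szv
Hunk 2: at line 1 remove [ieiht,jvrf] add [hzyvh,eznh,bofn] -> 7 lines: xnh yqoik hzyvh eznh bofn pvg szv
Hunk 3: at line 1 remove [yqoik,hzyvh,eznh] add [wfpk,lwnc,lslzs] -> 7 lines: xnh wfpk lwnc lslzs bofn pvg szv
Hunk 4: at line 1 remove [lwnc,lslzs,bofn] add [gel] -> 5 lines: xnh wfpk gel pvg szv
Final line 2: wfpk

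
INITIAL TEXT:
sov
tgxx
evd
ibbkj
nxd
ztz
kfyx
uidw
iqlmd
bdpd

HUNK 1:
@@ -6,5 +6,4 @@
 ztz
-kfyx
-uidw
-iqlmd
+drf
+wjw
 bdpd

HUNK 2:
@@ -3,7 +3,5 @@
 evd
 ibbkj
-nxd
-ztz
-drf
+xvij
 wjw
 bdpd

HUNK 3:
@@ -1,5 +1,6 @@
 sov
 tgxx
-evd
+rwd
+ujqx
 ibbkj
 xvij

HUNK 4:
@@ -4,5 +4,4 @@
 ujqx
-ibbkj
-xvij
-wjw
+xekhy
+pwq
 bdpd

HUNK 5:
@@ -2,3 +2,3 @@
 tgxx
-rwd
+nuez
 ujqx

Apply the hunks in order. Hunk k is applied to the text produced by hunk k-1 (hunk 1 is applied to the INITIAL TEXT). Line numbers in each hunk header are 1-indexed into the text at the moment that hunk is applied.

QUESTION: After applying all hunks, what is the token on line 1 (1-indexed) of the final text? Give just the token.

Answer: sov

Derivation:
Hunk 1: at line 6 remove [kfyx,uidw,iqlmd] add [drf,wjw] -> 9 lines: sov tgxx evd ibbkj nxd ztz drf wjw bdpd
Hunk 2: at line 3 remove [nxd,ztz,drf] add [xvij] -> 7 lines: sov tgxx evd ibbkj xvij wjw bdpd
Hunk 3: at line 1 remove [evd] add [rwd,ujqx] -> 8 lines: sov tgxx rwd ujqx ibbkj xvij wjw bdpd
Hunk 4: at line 4 remove [ibbkj,xvij,wjw] add [xekhy,pwq] -> 7 lines: sov tgxx rwd ujqx xekhy pwq bdpd
Hunk 5: at line 2 remove [rwd] add [nuez] -> 7 lines: sov tgxx nuez ujqx xekhy pwq bdpd
Final line 1: sov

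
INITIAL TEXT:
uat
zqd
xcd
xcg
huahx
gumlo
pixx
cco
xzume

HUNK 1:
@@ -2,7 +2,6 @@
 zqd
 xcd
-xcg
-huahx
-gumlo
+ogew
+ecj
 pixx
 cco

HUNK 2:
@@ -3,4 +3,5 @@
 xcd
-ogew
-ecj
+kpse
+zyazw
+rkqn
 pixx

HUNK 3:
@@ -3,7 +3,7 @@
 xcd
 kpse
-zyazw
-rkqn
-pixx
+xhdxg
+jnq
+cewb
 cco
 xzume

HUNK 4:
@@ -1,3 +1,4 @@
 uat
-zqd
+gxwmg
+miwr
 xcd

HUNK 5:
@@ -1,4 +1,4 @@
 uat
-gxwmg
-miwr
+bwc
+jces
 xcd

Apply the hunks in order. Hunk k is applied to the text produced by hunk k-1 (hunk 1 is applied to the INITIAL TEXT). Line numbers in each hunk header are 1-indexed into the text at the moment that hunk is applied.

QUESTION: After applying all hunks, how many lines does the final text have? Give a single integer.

Answer: 10

Derivation:
Hunk 1: at line 2 remove [xcg,huahx,gumlo] add [ogew,ecj] -> 8 lines: uat zqd xcd ogew ecj pixx cco xzume
Hunk 2: at line 3 remove [ogew,ecj] add [kpse,zyazw,rkqn] -> 9 lines: uat zqd xcd kpse zyazw rkqn pixx cco xzume
Hunk 3: at line 3 remove [zyazw,rkqn,pixx] add [xhdxg,jnq,cewb] -> 9 lines: uat zqd xcd kpse xhdxg jnq cewb cco xzume
Hunk 4: at line 1 remove [zqd] add [gxwmg,miwr] -> 10 lines: uat gxwmg miwr xcd kpse xhdxg jnq cewb cco xzume
Hunk 5: at line 1 remove [gxwmg,miwr] add [bwc,jces] -> 10 lines: uat bwc jces xcd kpse xhdxg jnq cewb cco xzume
Final line count: 10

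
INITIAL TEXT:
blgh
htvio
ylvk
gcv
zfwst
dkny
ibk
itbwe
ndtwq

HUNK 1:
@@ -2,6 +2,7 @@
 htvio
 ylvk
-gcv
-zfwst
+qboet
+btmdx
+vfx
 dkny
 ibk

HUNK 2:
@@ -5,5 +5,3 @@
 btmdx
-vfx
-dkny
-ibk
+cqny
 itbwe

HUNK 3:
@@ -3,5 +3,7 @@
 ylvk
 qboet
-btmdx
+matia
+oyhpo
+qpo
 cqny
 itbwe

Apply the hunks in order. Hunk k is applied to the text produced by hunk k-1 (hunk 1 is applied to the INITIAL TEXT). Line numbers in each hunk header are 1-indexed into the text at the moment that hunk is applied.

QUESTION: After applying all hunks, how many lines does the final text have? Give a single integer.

Hunk 1: at line 2 remove [gcv,zfwst] add [qboet,btmdx,vfx] -> 10 lines: blgh htvio ylvk qboet btmdx vfx dkny ibk itbwe ndtwq
Hunk 2: at line 5 remove [vfx,dkny,ibk] add [cqny] -> 8 lines: blgh htvio ylvk qboet btmdx cqny itbwe ndtwq
Hunk 3: at line 3 remove [btmdx] add [matia,oyhpo,qpo] -> 10 lines: blgh htvio ylvk qboet matia oyhpo qpo cqny itbwe ndtwq
Final line count: 10

Answer: 10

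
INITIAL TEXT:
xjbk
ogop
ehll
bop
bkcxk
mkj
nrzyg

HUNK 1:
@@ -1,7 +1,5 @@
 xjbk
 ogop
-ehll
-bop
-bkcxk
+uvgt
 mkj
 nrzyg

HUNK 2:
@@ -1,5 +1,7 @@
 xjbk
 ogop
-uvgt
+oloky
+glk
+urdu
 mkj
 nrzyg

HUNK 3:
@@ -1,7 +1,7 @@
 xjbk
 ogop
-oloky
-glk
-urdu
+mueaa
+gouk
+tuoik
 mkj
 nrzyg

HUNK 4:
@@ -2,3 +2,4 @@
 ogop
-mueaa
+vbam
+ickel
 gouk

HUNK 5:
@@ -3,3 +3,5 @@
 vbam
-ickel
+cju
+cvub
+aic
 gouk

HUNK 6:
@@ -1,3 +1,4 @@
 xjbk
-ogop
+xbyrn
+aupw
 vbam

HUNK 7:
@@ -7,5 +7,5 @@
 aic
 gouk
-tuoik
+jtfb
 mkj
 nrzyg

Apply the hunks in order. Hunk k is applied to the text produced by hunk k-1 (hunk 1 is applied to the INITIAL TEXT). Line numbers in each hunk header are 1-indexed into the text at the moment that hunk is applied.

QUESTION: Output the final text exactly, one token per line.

Answer: xjbk
xbyrn
aupw
vbam
cju
cvub
aic
gouk
jtfb
mkj
nrzyg

Derivation:
Hunk 1: at line 1 remove [ehll,bop,bkcxk] add [uvgt] -> 5 lines: xjbk ogop uvgt mkj nrzyg
Hunk 2: at line 1 remove [uvgt] add [oloky,glk,urdu] -> 7 lines: xjbk ogop oloky glk urdu mkj nrzyg
Hunk 3: at line 1 remove [oloky,glk,urdu] add [mueaa,gouk,tuoik] -> 7 lines: xjbk ogop mueaa gouk tuoik mkj nrzyg
Hunk 4: at line 2 remove [mueaa] add [vbam,ickel] -> 8 lines: xjbk ogop vbam ickel gouk tuoik mkj nrzyg
Hunk 5: at line 3 remove [ickel] add [cju,cvub,aic] -> 10 lines: xjbk ogop vbam cju cvub aic gouk tuoik mkj nrzyg
Hunk 6: at line 1 remove [ogop] add [xbyrn,aupw] -> 11 lines: xjbk xbyrn aupw vbam cju cvub aic gouk tuoik mkj nrzyg
Hunk 7: at line 7 remove [tuoik] add [jtfb] -> 11 lines: xjbk xbyrn aupw vbam cju cvub aic gouk jtfb mkj nrzyg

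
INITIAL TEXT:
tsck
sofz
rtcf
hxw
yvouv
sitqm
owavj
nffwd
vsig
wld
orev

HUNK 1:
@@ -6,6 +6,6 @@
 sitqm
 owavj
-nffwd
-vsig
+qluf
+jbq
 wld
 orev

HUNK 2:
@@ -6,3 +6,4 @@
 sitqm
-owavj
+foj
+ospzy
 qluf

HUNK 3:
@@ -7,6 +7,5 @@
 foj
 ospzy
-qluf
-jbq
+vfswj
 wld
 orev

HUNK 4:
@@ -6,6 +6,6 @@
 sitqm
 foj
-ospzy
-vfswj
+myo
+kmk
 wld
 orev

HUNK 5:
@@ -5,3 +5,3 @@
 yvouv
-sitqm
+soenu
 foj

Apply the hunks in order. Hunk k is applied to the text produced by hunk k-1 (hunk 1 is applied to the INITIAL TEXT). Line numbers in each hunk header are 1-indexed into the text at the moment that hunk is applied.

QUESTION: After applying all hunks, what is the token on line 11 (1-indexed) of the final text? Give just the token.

Answer: orev

Derivation:
Hunk 1: at line 6 remove [nffwd,vsig] add [qluf,jbq] -> 11 lines: tsck sofz rtcf hxw yvouv sitqm owavj qluf jbq wld orev
Hunk 2: at line 6 remove [owavj] add [foj,ospzy] -> 12 lines: tsck sofz rtcf hxw yvouv sitqm foj ospzy qluf jbq wld orev
Hunk 3: at line 7 remove [qluf,jbq] add [vfswj] -> 11 lines: tsck sofz rtcf hxw yvouv sitqm foj ospzy vfswj wld orev
Hunk 4: at line 6 remove [ospzy,vfswj] add [myo,kmk] -> 11 lines: tsck sofz rtcf hxw yvouv sitqm foj myo kmk wld orev
Hunk 5: at line 5 remove [sitqm] add [soenu] -> 11 lines: tsck sofz rtcf hxw yvouv soenu foj myo kmk wld orev
Final line 11: orev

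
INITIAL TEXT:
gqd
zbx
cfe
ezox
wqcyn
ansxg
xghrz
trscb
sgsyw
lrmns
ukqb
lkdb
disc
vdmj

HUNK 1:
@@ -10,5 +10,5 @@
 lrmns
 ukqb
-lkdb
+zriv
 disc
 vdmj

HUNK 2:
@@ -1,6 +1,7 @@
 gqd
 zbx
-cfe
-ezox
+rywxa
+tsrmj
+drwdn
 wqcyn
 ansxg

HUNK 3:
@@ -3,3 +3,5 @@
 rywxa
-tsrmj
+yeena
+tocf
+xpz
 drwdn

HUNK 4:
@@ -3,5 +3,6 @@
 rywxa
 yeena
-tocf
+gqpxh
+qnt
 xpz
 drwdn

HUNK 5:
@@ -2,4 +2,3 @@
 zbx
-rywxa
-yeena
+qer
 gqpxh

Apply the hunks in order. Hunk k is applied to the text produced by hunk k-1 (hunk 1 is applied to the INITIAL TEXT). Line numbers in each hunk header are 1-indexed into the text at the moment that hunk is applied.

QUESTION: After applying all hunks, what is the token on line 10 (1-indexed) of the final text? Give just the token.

Hunk 1: at line 10 remove [lkdb] add [zriv] -> 14 lines: gqd zbx cfe ezox wqcyn ansxg xghrz trscb sgsyw lrmns ukqb zriv disc vdmj
Hunk 2: at line 1 remove [cfe,ezox] add [rywxa,tsrmj,drwdn] -> 15 lines: gqd zbx rywxa tsrmj drwdn wqcyn ansxg xghrz trscb sgsyw lrmns ukqb zriv disc vdmj
Hunk 3: at line 3 remove [tsrmj] add [yeena,tocf,xpz] -> 17 lines: gqd zbx rywxa yeena tocf xpz drwdn wqcyn ansxg xghrz trscb sgsyw lrmns ukqb zriv disc vdmj
Hunk 4: at line 3 remove [tocf] add [gqpxh,qnt] -> 18 lines: gqd zbx rywxa yeena gqpxh qnt xpz drwdn wqcyn ansxg xghrz trscb sgsyw lrmns ukqb zriv disc vdmj
Hunk 5: at line 2 remove [rywxa,yeena] add [qer] -> 17 lines: gqd zbx qer gqpxh qnt xpz drwdn wqcyn ansxg xghrz trscb sgsyw lrmns ukqb zriv disc vdmj
Final line 10: xghrz

Answer: xghrz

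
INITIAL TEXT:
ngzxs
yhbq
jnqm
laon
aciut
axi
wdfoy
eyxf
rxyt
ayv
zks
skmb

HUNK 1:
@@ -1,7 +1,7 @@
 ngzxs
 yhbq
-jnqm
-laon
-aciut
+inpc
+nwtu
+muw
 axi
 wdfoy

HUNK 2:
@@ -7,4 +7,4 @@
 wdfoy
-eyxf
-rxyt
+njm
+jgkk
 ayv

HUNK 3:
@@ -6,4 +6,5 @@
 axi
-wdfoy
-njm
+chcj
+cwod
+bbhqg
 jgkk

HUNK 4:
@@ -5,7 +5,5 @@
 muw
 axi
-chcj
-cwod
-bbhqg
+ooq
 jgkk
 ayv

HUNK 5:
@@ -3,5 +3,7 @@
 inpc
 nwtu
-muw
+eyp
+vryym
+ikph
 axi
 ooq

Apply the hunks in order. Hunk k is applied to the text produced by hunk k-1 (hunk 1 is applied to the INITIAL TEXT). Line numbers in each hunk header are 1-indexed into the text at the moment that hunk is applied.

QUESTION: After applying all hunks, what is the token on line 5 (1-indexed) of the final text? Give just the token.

Answer: eyp

Derivation:
Hunk 1: at line 1 remove [jnqm,laon,aciut] add [inpc,nwtu,muw] -> 12 lines: ngzxs yhbq inpc nwtu muw axi wdfoy eyxf rxyt ayv zks skmb
Hunk 2: at line 7 remove [eyxf,rxyt] add [njm,jgkk] -> 12 lines: ngzxs yhbq inpc nwtu muw axi wdfoy njm jgkk ayv zks skmb
Hunk 3: at line 6 remove [wdfoy,njm] add [chcj,cwod,bbhqg] -> 13 lines: ngzxs yhbq inpc nwtu muw axi chcj cwod bbhqg jgkk ayv zks skmb
Hunk 4: at line 5 remove [chcj,cwod,bbhqg] add [ooq] -> 11 lines: ngzxs yhbq inpc nwtu muw axi ooq jgkk ayv zks skmb
Hunk 5: at line 3 remove [muw] add [eyp,vryym,ikph] -> 13 lines: ngzxs yhbq inpc nwtu eyp vryym ikph axi ooq jgkk ayv zks skmb
Final line 5: eyp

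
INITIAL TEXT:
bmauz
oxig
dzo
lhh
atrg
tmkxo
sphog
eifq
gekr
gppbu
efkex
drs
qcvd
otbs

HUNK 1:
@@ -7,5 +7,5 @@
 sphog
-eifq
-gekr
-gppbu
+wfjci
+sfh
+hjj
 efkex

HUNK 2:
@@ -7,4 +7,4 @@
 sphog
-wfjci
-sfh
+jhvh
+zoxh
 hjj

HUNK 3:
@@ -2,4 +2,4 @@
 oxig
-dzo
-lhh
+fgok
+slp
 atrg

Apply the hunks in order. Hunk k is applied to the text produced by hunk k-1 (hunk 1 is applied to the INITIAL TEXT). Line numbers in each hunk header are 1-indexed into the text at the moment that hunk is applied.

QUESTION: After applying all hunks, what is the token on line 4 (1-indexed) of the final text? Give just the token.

Answer: slp

Derivation:
Hunk 1: at line 7 remove [eifq,gekr,gppbu] add [wfjci,sfh,hjj] -> 14 lines: bmauz oxig dzo lhh atrg tmkxo sphog wfjci sfh hjj efkex drs qcvd otbs
Hunk 2: at line 7 remove [wfjci,sfh] add [jhvh,zoxh] -> 14 lines: bmauz oxig dzo lhh atrg tmkxo sphog jhvh zoxh hjj efkex drs qcvd otbs
Hunk 3: at line 2 remove [dzo,lhh] add [fgok,slp] -> 14 lines: bmauz oxig fgok slp atrg tmkxo sphog jhvh zoxh hjj efkex drs qcvd otbs
Final line 4: slp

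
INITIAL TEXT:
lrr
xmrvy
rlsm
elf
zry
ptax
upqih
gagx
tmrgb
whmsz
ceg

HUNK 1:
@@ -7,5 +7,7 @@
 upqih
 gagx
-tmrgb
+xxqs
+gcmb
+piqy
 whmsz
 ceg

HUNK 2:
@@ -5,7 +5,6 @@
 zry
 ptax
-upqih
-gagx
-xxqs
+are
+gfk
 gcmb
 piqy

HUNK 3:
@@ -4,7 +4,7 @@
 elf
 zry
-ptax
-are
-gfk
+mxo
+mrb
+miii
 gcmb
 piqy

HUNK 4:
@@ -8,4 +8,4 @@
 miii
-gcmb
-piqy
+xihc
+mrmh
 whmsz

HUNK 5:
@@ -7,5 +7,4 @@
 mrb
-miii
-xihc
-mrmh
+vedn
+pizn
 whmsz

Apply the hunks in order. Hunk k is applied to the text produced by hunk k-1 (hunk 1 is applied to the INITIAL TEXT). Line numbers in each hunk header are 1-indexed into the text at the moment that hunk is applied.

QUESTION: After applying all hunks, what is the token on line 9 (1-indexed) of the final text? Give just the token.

Answer: pizn

Derivation:
Hunk 1: at line 7 remove [tmrgb] add [xxqs,gcmb,piqy] -> 13 lines: lrr xmrvy rlsm elf zry ptax upqih gagx xxqs gcmb piqy whmsz ceg
Hunk 2: at line 5 remove [upqih,gagx,xxqs] add [are,gfk] -> 12 lines: lrr xmrvy rlsm elf zry ptax are gfk gcmb piqy whmsz ceg
Hunk 3: at line 4 remove [ptax,are,gfk] add [mxo,mrb,miii] -> 12 lines: lrr xmrvy rlsm elf zry mxo mrb miii gcmb piqy whmsz ceg
Hunk 4: at line 8 remove [gcmb,piqy] add [xihc,mrmh] -> 12 lines: lrr xmrvy rlsm elf zry mxo mrb miii xihc mrmh whmsz ceg
Hunk 5: at line 7 remove [miii,xihc,mrmh] add [vedn,pizn] -> 11 lines: lrr xmrvy rlsm elf zry mxo mrb vedn pizn whmsz ceg
Final line 9: pizn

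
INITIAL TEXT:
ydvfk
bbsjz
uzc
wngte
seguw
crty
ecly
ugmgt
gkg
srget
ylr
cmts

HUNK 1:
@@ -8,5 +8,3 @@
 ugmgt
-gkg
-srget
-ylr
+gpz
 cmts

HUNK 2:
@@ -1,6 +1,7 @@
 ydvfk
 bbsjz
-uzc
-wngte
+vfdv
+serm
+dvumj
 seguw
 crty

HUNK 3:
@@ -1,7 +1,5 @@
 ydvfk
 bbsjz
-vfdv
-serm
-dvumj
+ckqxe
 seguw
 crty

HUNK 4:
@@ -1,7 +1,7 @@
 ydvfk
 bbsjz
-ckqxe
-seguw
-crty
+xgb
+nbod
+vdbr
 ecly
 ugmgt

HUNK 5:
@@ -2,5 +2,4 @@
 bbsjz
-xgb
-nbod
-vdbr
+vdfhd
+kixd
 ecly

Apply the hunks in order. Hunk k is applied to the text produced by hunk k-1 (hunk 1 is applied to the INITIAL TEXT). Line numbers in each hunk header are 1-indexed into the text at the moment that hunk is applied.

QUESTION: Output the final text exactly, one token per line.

Hunk 1: at line 8 remove [gkg,srget,ylr] add [gpz] -> 10 lines: ydvfk bbsjz uzc wngte seguw crty ecly ugmgt gpz cmts
Hunk 2: at line 1 remove [uzc,wngte] add [vfdv,serm,dvumj] -> 11 lines: ydvfk bbsjz vfdv serm dvumj seguw crty ecly ugmgt gpz cmts
Hunk 3: at line 1 remove [vfdv,serm,dvumj] add [ckqxe] -> 9 lines: ydvfk bbsjz ckqxe seguw crty ecly ugmgt gpz cmts
Hunk 4: at line 1 remove [ckqxe,seguw,crty] add [xgb,nbod,vdbr] -> 9 lines: ydvfk bbsjz xgb nbod vdbr ecly ugmgt gpz cmts
Hunk 5: at line 2 remove [xgb,nbod,vdbr] add [vdfhd,kixd] -> 8 lines: ydvfk bbsjz vdfhd kixd ecly ugmgt gpz cmts

Answer: ydvfk
bbsjz
vdfhd
kixd
ecly
ugmgt
gpz
cmts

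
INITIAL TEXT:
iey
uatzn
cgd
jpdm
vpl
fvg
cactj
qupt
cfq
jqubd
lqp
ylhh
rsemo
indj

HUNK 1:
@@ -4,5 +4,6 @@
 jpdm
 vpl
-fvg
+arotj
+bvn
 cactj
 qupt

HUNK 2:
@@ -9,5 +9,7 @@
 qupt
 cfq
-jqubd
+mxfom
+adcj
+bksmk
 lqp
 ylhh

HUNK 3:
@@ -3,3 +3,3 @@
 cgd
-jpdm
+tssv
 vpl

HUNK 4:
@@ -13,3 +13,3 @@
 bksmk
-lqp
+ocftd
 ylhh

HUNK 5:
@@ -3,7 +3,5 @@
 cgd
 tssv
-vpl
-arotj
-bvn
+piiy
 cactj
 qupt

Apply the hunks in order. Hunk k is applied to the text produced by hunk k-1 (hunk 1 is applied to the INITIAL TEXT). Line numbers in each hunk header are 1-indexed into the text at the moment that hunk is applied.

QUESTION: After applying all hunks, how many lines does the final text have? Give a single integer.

Answer: 15

Derivation:
Hunk 1: at line 4 remove [fvg] add [arotj,bvn] -> 15 lines: iey uatzn cgd jpdm vpl arotj bvn cactj qupt cfq jqubd lqp ylhh rsemo indj
Hunk 2: at line 9 remove [jqubd] add [mxfom,adcj,bksmk] -> 17 lines: iey uatzn cgd jpdm vpl arotj bvn cactj qupt cfq mxfom adcj bksmk lqp ylhh rsemo indj
Hunk 3: at line 3 remove [jpdm] add [tssv] -> 17 lines: iey uatzn cgd tssv vpl arotj bvn cactj qupt cfq mxfom adcj bksmk lqp ylhh rsemo indj
Hunk 4: at line 13 remove [lqp] add [ocftd] -> 17 lines: iey uatzn cgd tssv vpl arotj bvn cactj qupt cfq mxfom adcj bksmk ocftd ylhh rsemo indj
Hunk 5: at line 3 remove [vpl,arotj,bvn] add [piiy] -> 15 lines: iey uatzn cgd tssv piiy cactj qupt cfq mxfom adcj bksmk ocftd ylhh rsemo indj
Final line count: 15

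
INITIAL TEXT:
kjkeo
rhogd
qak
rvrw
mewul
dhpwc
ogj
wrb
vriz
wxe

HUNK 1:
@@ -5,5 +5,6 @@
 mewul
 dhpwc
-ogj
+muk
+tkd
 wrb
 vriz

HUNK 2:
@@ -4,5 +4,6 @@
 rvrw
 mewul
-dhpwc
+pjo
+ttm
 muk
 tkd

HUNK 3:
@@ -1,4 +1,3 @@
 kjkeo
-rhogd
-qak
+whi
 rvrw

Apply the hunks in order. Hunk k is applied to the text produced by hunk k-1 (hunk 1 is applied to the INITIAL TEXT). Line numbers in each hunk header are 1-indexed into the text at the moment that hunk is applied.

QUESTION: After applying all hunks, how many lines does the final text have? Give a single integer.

Answer: 11

Derivation:
Hunk 1: at line 5 remove [ogj] add [muk,tkd] -> 11 lines: kjkeo rhogd qak rvrw mewul dhpwc muk tkd wrb vriz wxe
Hunk 2: at line 4 remove [dhpwc] add [pjo,ttm] -> 12 lines: kjkeo rhogd qak rvrw mewul pjo ttm muk tkd wrb vriz wxe
Hunk 3: at line 1 remove [rhogd,qak] add [whi] -> 11 lines: kjkeo whi rvrw mewul pjo ttm muk tkd wrb vriz wxe
Final line count: 11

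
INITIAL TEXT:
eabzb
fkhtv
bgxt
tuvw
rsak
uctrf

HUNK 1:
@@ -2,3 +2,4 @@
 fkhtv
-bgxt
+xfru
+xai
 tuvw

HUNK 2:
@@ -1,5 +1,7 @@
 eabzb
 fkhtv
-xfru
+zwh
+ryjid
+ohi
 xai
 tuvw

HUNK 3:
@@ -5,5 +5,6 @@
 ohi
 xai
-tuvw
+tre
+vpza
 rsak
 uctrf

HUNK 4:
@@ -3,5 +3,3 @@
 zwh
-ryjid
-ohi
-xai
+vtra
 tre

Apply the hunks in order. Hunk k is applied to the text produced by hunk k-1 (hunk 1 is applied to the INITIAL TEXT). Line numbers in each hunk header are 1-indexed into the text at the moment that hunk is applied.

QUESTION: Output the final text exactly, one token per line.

Hunk 1: at line 2 remove [bgxt] add [xfru,xai] -> 7 lines: eabzb fkhtv xfru xai tuvw rsak uctrf
Hunk 2: at line 1 remove [xfru] add [zwh,ryjid,ohi] -> 9 lines: eabzb fkhtv zwh ryjid ohi xai tuvw rsak uctrf
Hunk 3: at line 5 remove [tuvw] add [tre,vpza] -> 10 lines: eabzb fkhtv zwh ryjid ohi xai tre vpza rsak uctrf
Hunk 4: at line 3 remove [ryjid,ohi,xai] add [vtra] -> 8 lines: eabzb fkhtv zwh vtra tre vpza rsak uctrf

Answer: eabzb
fkhtv
zwh
vtra
tre
vpza
rsak
uctrf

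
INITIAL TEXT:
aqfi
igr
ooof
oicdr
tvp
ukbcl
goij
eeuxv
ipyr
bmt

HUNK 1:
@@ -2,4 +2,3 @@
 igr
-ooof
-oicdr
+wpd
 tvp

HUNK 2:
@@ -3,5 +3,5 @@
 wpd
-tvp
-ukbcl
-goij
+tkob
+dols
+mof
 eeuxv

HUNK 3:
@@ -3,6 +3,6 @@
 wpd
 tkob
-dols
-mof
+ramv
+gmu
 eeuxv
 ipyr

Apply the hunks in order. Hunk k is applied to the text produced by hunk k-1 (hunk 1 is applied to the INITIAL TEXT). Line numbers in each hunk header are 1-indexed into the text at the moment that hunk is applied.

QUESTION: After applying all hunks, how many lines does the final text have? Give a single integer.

Hunk 1: at line 2 remove [ooof,oicdr] add [wpd] -> 9 lines: aqfi igr wpd tvp ukbcl goij eeuxv ipyr bmt
Hunk 2: at line 3 remove [tvp,ukbcl,goij] add [tkob,dols,mof] -> 9 lines: aqfi igr wpd tkob dols mof eeuxv ipyr bmt
Hunk 3: at line 3 remove [dols,mof] add [ramv,gmu] -> 9 lines: aqfi igr wpd tkob ramv gmu eeuxv ipyr bmt
Final line count: 9

Answer: 9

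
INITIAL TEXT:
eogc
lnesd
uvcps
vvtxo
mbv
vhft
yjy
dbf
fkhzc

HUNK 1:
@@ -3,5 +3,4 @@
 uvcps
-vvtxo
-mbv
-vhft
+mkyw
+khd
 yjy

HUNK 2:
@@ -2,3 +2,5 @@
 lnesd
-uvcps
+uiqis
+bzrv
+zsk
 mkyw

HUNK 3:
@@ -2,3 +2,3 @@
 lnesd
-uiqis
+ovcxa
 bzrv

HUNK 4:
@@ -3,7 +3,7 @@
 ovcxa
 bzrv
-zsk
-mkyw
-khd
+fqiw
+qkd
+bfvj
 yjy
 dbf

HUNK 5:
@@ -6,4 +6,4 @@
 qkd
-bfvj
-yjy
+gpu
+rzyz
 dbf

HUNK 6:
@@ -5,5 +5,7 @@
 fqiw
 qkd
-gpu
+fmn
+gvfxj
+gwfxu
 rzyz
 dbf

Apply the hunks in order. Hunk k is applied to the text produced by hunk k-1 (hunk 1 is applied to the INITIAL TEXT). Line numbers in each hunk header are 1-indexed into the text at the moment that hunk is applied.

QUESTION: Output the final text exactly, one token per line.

Answer: eogc
lnesd
ovcxa
bzrv
fqiw
qkd
fmn
gvfxj
gwfxu
rzyz
dbf
fkhzc

Derivation:
Hunk 1: at line 3 remove [vvtxo,mbv,vhft] add [mkyw,khd] -> 8 lines: eogc lnesd uvcps mkyw khd yjy dbf fkhzc
Hunk 2: at line 2 remove [uvcps] add [uiqis,bzrv,zsk] -> 10 lines: eogc lnesd uiqis bzrv zsk mkyw khd yjy dbf fkhzc
Hunk 3: at line 2 remove [uiqis] add [ovcxa] -> 10 lines: eogc lnesd ovcxa bzrv zsk mkyw khd yjy dbf fkhzc
Hunk 4: at line 3 remove [zsk,mkyw,khd] add [fqiw,qkd,bfvj] -> 10 lines: eogc lnesd ovcxa bzrv fqiw qkd bfvj yjy dbf fkhzc
Hunk 5: at line 6 remove [bfvj,yjy] add [gpu,rzyz] -> 10 lines: eogc lnesd ovcxa bzrv fqiw qkd gpu rzyz dbf fkhzc
Hunk 6: at line 5 remove [gpu] add [fmn,gvfxj,gwfxu] -> 12 lines: eogc lnesd ovcxa bzrv fqiw qkd fmn gvfxj gwfxu rzyz dbf fkhzc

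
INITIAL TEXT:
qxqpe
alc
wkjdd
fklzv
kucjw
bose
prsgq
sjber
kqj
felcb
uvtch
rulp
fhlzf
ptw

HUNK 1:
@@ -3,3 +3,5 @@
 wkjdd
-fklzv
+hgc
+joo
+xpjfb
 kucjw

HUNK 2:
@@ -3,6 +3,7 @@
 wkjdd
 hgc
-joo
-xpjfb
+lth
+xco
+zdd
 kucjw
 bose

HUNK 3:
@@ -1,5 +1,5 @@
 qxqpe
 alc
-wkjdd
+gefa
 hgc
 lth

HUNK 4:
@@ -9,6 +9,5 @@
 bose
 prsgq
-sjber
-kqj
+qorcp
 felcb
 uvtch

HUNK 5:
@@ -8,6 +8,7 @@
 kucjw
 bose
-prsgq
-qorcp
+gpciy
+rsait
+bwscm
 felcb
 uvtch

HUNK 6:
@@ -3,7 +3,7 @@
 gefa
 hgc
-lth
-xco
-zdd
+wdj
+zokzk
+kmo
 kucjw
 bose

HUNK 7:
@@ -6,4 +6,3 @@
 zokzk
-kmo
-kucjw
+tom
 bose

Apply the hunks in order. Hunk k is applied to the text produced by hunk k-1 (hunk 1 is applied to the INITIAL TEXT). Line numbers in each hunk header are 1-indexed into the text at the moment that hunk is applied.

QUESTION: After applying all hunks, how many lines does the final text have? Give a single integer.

Hunk 1: at line 3 remove [fklzv] add [hgc,joo,xpjfb] -> 16 lines: qxqpe alc wkjdd hgc joo xpjfb kucjw bose prsgq sjber kqj felcb uvtch rulp fhlzf ptw
Hunk 2: at line 3 remove [joo,xpjfb] add [lth,xco,zdd] -> 17 lines: qxqpe alc wkjdd hgc lth xco zdd kucjw bose prsgq sjber kqj felcb uvtch rulp fhlzf ptw
Hunk 3: at line 1 remove [wkjdd] add [gefa] -> 17 lines: qxqpe alc gefa hgc lth xco zdd kucjw bose prsgq sjber kqj felcb uvtch rulp fhlzf ptw
Hunk 4: at line 9 remove [sjber,kqj] add [qorcp] -> 16 lines: qxqpe alc gefa hgc lth xco zdd kucjw bose prsgq qorcp felcb uvtch rulp fhlzf ptw
Hunk 5: at line 8 remove [prsgq,qorcp] add [gpciy,rsait,bwscm] -> 17 lines: qxqpe alc gefa hgc lth xco zdd kucjw bose gpciy rsait bwscm felcb uvtch rulp fhlzf ptw
Hunk 6: at line 3 remove [lth,xco,zdd] add [wdj,zokzk,kmo] -> 17 lines: qxqpe alc gefa hgc wdj zokzk kmo kucjw bose gpciy rsait bwscm felcb uvtch rulp fhlzf ptw
Hunk 7: at line 6 remove [kmo,kucjw] add [tom] -> 16 lines: qxqpe alc gefa hgc wdj zokzk tom bose gpciy rsait bwscm felcb uvtch rulp fhlzf ptw
Final line count: 16

Answer: 16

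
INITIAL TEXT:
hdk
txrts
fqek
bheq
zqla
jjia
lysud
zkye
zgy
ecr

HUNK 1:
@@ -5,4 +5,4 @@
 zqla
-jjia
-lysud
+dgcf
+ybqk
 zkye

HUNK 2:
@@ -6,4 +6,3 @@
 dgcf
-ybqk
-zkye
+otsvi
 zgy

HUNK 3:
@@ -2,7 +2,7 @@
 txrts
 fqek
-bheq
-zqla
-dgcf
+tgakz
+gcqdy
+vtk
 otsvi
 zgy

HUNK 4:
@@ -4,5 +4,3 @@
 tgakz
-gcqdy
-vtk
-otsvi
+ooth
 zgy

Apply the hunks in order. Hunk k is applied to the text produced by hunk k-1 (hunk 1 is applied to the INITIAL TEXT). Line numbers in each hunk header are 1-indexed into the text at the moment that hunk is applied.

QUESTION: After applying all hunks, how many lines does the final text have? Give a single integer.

Hunk 1: at line 5 remove [jjia,lysud] add [dgcf,ybqk] -> 10 lines: hdk txrts fqek bheq zqla dgcf ybqk zkye zgy ecr
Hunk 2: at line 6 remove [ybqk,zkye] add [otsvi] -> 9 lines: hdk txrts fqek bheq zqla dgcf otsvi zgy ecr
Hunk 3: at line 2 remove [bheq,zqla,dgcf] add [tgakz,gcqdy,vtk] -> 9 lines: hdk txrts fqek tgakz gcqdy vtk otsvi zgy ecr
Hunk 4: at line 4 remove [gcqdy,vtk,otsvi] add [ooth] -> 7 lines: hdk txrts fqek tgakz ooth zgy ecr
Final line count: 7

Answer: 7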